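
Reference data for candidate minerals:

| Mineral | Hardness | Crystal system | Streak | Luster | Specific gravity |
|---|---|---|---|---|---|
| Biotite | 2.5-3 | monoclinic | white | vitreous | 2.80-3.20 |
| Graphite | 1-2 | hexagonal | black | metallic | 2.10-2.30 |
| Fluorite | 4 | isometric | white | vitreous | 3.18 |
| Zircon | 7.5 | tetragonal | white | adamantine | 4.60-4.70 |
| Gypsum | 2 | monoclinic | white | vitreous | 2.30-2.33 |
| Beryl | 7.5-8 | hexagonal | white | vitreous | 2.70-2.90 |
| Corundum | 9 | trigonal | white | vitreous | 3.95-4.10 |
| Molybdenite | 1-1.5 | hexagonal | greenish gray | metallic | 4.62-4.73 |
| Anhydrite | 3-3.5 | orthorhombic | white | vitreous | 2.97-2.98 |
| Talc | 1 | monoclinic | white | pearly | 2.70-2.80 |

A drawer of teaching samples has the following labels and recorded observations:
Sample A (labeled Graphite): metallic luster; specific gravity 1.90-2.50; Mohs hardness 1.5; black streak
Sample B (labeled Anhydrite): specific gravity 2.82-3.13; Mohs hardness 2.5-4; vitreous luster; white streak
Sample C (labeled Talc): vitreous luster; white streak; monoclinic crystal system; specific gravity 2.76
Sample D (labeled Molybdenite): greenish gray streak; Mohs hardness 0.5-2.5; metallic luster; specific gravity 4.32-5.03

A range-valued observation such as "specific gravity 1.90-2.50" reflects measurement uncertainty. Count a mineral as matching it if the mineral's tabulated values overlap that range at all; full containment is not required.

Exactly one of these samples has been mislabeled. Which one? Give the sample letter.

C

Sample A: all recorded properties match Graphite.
Sample B: all recorded properties match Anhydrite.
Sample C: Talc has pearly luster, but the record shows vitreous luster — this label is wrong.
Sample D: all recorded properties match Molybdenite.
The mislabeled specimen is C.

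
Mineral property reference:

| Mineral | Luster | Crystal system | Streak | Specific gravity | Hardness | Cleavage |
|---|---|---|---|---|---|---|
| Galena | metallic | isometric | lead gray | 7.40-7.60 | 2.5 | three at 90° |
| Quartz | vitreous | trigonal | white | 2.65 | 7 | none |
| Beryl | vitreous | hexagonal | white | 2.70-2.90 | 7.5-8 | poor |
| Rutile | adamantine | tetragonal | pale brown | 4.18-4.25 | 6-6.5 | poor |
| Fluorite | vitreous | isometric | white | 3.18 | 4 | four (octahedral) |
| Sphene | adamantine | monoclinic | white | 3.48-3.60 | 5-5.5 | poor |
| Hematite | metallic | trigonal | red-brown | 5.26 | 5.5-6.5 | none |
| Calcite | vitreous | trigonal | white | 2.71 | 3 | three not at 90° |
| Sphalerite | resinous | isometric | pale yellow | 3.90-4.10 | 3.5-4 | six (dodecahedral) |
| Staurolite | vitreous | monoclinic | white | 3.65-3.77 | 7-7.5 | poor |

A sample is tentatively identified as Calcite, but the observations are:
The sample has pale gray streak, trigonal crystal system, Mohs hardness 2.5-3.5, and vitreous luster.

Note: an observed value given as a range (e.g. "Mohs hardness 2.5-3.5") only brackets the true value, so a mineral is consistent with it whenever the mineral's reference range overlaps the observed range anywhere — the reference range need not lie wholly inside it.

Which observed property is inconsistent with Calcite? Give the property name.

streak

Pale gray streak: Calcite has white streak — does not match.
Trigonal crystal system: Calcite has trigonal system — agrees.
Mohs hardness 2.5-3.5: Calcite has hardness 3 — agrees.
Vitreous luster: Calcite has vitreous luster — agrees.
Only the streak is inconsistent.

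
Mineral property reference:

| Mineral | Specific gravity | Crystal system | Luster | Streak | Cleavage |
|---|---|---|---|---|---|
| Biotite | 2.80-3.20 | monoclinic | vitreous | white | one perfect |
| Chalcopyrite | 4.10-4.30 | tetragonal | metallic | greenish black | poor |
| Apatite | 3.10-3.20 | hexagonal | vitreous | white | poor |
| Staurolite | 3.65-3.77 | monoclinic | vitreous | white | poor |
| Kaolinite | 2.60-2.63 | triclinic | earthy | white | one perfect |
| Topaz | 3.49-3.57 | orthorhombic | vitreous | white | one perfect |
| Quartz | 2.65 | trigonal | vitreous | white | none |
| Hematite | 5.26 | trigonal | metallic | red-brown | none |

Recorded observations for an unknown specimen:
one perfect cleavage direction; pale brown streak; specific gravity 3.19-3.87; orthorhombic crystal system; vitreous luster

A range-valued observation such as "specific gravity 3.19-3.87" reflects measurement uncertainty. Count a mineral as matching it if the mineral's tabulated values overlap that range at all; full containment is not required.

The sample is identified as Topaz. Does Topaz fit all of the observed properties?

One perfect cleavage direction — consistent with Topaz (cleavage one perfect).
Pale brown streak — Topaz has white streak; which does not match.
Specific gravity 3.19-3.87 — consistent with Topaz (SG 3.49-3.57).
Orthorhombic crystal system — consistent with Topaz (orthorhombic system).
Vitreous luster — consistent with Topaz (vitreous luster).
Streak alone is enough to reject Topaz.

No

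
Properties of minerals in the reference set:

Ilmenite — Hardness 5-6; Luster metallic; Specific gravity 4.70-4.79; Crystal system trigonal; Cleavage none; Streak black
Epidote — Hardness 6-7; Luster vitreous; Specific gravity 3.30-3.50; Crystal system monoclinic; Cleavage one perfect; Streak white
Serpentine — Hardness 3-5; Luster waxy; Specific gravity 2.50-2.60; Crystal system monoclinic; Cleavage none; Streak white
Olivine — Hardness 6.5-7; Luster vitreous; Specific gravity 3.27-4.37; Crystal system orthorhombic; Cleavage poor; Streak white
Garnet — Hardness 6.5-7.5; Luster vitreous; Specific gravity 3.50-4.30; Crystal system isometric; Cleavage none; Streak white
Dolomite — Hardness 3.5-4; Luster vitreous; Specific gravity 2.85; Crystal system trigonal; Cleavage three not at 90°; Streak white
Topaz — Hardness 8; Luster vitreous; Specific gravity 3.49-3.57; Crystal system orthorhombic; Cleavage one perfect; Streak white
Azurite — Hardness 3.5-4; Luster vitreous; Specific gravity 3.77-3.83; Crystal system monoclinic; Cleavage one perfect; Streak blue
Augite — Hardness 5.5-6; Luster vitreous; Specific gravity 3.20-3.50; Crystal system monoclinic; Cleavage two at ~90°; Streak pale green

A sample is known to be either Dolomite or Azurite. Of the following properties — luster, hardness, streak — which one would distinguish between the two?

Luster: both vitreous — shared.
Hardness: both 3.5-4 — shared.
Streak: Dolomite white, Azurite blue — different.
Only streak differs between Dolomite and Azurite among the listed tests.

streak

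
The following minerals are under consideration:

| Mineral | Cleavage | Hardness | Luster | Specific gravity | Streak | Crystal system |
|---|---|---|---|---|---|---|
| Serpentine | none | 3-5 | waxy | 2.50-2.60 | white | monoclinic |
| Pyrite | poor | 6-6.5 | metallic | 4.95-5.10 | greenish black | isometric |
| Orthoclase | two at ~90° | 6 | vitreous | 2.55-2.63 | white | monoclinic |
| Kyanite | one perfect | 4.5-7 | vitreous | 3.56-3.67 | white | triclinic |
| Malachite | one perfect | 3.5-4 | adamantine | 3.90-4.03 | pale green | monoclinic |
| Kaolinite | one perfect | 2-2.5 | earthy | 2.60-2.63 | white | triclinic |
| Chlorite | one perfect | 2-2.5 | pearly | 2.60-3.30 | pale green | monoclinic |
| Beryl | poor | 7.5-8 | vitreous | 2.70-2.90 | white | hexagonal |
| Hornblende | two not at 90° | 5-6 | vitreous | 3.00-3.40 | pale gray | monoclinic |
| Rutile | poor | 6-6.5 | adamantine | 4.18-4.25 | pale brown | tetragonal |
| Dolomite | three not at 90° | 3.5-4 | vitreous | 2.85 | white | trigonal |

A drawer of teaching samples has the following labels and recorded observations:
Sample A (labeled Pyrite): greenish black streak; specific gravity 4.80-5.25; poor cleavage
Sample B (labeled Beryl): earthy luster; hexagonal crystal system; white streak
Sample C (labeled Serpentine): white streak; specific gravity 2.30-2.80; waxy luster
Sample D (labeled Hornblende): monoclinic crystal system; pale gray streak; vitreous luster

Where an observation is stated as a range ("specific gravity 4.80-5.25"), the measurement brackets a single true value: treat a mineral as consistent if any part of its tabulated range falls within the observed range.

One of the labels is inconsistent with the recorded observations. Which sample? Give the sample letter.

Sample A: all recorded properties match Pyrite.
Sample B: Beryl has vitreous luster, but the record shows earthy luster — this label is wrong.
Sample C: all recorded properties match Serpentine.
Sample D: all recorded properties match Hornblende.
Sample B is the mislabeled one.

B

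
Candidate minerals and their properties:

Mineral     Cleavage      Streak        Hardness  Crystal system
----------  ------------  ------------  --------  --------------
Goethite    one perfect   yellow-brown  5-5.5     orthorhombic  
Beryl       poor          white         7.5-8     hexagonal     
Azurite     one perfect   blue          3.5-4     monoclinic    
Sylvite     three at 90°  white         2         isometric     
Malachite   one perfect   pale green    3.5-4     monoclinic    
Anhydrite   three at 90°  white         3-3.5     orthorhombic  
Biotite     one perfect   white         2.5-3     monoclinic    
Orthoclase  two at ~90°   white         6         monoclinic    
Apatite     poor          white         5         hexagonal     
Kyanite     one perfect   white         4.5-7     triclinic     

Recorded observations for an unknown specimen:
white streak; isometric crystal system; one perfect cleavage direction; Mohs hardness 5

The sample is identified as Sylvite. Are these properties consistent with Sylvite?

No

White streak — fits Sylvite (white streak).
Isometric crystal system — fits Sylvite (isometric system).
One perfect cleavage direction — Sylvite has cleavage three at 90°; which does not match.
Mohs hardness 5 — Sylvite has hardness 2; which does not match.
2 of the observed properties are inconsistent with Sylvite.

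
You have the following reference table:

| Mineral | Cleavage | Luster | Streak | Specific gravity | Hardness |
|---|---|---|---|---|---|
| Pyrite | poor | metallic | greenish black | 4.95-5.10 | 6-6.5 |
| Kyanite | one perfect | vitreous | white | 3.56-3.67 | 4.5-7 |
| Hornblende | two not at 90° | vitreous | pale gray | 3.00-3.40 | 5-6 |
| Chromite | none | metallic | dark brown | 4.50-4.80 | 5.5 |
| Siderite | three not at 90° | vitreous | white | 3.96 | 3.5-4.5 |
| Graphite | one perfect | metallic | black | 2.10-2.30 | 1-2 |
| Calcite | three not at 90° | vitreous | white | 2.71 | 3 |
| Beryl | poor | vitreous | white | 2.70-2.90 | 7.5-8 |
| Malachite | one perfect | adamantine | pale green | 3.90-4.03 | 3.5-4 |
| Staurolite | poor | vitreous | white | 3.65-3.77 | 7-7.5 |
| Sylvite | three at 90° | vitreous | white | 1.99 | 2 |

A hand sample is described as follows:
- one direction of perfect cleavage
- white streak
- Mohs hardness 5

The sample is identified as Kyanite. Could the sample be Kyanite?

Yes

One direction of perfect cleavage — is consistent with Kyanite (cleavage one perfect).
White streak — is consistent with Kyanite (white streak).
Mohs hardness 5 — is consistent with Kyanite (hardness 4.5-7).
All observations are consistent with the tabulated values for Kyanite.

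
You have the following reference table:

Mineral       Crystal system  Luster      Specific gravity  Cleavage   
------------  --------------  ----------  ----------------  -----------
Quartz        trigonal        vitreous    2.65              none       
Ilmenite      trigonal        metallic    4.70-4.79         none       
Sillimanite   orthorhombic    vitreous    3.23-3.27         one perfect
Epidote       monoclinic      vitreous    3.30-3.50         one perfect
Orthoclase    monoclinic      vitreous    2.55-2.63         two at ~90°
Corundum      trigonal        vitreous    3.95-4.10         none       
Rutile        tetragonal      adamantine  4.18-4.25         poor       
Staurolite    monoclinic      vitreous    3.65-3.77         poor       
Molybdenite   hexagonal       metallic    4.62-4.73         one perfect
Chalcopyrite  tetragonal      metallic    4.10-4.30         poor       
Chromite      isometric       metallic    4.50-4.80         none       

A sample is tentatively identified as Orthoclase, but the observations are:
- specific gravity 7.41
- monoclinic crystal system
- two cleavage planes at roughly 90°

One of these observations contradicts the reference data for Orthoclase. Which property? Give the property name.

Specific gravity 7.41: Orthoclase has SG 2.55-2.63 — does not match.
Monoclinic crystal system: Orthoclase has monoclinic system — consistent.
Two cleavage planes at roughly 90°: Orthoclase has cleavage two at ~90° — consistent.
The specific gravity is the one property that does not fit.

specific gravity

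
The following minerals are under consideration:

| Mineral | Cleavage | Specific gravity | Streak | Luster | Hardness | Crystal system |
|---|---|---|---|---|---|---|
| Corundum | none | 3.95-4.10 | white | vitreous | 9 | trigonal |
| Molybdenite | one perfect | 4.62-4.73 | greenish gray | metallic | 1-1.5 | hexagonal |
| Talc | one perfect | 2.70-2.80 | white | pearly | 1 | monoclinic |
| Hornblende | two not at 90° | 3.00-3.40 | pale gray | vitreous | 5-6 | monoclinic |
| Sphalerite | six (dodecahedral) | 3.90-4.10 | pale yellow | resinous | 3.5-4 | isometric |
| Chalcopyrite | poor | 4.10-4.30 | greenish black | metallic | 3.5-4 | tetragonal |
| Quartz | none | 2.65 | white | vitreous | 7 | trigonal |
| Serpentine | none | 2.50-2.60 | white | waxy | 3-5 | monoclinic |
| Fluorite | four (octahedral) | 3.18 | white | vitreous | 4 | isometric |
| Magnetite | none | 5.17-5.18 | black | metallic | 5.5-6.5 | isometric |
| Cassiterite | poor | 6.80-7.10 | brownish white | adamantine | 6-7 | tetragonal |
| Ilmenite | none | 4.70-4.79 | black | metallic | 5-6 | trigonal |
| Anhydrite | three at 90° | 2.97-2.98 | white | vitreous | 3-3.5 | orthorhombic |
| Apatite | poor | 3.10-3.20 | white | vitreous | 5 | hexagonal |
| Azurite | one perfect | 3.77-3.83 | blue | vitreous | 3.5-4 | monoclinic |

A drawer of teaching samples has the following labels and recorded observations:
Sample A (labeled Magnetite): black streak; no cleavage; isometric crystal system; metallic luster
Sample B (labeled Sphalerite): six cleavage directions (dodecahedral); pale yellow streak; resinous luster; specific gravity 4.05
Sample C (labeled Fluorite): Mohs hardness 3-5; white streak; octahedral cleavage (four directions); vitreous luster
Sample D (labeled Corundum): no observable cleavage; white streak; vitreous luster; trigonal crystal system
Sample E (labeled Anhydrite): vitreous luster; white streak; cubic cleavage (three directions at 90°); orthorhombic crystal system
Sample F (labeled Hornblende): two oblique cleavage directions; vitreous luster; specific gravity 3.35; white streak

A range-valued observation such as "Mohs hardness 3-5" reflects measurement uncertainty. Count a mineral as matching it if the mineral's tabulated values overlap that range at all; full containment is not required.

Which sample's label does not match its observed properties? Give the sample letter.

Sample A: observations are consistent with Magnetite.
Sample B: observations are consistent with Sphalerite.
Sample C: observations are consistent with Fluorite.
Sample D: observations are consistent with Corundum.
Sample E: observations are consistent with Anhydrite.
Sample F: white streak is outside the reference for Hornblende (pale gray streak) — mislabeled.
Sample F is the mislabeled one.

F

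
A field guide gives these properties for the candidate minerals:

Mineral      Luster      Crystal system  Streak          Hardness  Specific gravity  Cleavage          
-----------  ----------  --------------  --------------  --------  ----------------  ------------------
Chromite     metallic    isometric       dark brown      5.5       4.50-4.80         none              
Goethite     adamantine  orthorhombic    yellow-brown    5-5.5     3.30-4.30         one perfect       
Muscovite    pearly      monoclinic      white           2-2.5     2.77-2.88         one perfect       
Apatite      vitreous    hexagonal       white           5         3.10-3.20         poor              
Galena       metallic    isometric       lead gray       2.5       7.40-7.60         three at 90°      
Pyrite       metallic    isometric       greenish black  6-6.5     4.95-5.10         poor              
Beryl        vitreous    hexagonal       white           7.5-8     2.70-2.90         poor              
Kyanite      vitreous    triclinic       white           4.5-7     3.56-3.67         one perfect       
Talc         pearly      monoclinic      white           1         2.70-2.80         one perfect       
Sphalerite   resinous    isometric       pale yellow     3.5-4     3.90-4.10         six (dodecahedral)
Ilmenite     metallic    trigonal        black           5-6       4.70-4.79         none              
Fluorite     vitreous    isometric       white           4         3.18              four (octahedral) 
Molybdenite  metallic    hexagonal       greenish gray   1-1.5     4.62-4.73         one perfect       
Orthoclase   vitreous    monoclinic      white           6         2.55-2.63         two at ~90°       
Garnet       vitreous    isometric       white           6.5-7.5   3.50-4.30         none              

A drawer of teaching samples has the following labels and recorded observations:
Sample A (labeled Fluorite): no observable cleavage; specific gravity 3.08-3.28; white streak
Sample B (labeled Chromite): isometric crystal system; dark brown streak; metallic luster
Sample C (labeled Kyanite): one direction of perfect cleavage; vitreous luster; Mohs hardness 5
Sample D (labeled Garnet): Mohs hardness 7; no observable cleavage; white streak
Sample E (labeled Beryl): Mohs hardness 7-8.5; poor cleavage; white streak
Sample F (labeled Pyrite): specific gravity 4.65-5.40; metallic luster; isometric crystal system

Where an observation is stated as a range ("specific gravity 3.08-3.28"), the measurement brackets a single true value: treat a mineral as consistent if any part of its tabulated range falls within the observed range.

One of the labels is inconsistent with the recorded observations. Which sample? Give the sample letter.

A

Sample A: Fluorite has cleavage four (octahedral), but the record shows no observable cleavage — this label is wrong.
Sample B: every observation is compatible with the reference values for Chromite.
Sample C: every observation is compatible with the reference values for Kyanite.
Sample D: every observation is compatible with the reference values for Garnet.
Sample E: every observation is compatible with the reference values for Beryl.
Sample F: every observation is compatible with the reference values for Pyrite.
The mislabeled specimen is A.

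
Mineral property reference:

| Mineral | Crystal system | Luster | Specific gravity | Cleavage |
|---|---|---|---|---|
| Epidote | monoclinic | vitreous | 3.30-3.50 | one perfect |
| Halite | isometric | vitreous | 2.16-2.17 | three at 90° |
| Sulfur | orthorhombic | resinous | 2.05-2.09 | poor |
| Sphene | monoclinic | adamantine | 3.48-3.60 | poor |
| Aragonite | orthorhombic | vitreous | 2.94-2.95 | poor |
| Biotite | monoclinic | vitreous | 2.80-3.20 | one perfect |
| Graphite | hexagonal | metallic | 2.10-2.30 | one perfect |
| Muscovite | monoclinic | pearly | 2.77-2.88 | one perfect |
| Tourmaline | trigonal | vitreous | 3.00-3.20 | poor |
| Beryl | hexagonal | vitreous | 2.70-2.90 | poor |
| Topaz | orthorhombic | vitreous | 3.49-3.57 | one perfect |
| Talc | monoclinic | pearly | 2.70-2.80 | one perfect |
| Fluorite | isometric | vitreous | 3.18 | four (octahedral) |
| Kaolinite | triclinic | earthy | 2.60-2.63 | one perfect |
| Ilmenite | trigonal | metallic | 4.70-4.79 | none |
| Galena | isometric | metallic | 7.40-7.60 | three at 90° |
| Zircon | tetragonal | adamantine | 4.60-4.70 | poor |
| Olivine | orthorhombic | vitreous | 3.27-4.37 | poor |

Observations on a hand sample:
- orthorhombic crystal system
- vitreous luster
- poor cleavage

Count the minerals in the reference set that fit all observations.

Orthorhombic crystal system — only Sulfur, Aragonite, Topaz, Olivine remain.
Vitreous luster eliminates Sulfur.
Poor cleavage rules out Topaz.
The minerals that satisfy all observations are Aragonite, Olivine.
That is 2 minerals.

2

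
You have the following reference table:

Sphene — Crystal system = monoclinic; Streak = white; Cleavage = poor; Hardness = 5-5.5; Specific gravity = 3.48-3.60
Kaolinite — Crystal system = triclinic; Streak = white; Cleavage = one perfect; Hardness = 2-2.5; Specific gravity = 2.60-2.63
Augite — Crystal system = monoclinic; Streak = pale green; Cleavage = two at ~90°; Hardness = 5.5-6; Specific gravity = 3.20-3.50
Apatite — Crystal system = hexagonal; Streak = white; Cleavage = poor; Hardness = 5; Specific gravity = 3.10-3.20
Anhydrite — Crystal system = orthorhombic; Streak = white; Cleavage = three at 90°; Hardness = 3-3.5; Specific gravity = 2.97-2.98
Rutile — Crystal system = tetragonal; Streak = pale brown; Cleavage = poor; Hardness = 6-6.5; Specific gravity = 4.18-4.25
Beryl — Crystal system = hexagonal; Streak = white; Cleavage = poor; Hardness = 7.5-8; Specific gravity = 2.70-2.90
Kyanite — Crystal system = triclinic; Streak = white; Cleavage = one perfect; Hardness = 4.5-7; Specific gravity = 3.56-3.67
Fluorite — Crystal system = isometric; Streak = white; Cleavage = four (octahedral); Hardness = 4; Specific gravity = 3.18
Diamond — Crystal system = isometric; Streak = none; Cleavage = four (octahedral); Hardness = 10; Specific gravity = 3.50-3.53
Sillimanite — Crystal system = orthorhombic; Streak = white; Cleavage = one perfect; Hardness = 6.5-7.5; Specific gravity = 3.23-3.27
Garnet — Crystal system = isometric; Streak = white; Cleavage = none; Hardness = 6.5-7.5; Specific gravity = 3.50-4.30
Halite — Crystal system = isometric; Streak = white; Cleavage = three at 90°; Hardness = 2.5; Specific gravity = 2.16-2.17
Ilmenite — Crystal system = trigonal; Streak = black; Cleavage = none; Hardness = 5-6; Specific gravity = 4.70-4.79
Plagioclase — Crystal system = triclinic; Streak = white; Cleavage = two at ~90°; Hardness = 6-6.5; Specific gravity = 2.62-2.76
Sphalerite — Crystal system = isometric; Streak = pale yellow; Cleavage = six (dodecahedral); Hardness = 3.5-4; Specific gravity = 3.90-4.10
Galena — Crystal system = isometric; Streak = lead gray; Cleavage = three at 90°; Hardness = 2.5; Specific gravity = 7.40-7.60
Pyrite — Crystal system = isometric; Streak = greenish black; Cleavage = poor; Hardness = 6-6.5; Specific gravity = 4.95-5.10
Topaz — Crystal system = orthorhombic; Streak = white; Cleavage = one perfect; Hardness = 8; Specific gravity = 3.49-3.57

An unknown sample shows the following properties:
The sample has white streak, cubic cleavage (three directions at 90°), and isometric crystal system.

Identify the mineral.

Halite

White streak: Sphene, Kaolinite, Apatite, Anhydrite, Beryl, Kyanite, Fluorite, Sillimanite, Garnet, Halite, Plagioclase, Topaz remain.
Cubic cleavage (three directions at 90°): narrows the field to Anhydrite, Halite.
Isometric crystal system rules out Anhydrite.
Only Halite satisfies all observations.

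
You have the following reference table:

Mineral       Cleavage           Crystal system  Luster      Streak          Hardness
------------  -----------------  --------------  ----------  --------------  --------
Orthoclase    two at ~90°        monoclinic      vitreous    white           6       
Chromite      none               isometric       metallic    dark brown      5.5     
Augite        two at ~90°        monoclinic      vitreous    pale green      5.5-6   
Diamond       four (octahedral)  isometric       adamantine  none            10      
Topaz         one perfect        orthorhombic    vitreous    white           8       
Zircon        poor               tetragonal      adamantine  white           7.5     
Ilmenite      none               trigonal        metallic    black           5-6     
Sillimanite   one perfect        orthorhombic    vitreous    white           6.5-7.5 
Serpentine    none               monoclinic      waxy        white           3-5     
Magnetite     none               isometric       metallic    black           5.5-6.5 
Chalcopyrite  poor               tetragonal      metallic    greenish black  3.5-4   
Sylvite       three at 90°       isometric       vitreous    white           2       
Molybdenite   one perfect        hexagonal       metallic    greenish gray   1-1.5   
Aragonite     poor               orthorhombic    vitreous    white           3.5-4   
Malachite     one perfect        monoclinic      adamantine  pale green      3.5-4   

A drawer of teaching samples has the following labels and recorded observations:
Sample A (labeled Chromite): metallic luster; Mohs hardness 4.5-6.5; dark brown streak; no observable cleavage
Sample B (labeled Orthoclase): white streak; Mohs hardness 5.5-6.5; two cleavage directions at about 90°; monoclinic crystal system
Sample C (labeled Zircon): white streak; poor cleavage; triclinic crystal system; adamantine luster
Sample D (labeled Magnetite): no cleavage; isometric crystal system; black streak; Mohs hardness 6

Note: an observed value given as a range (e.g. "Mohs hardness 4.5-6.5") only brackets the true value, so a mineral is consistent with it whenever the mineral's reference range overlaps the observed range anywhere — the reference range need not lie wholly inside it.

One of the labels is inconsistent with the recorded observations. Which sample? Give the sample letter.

Sample A: all recorded properties match Chromite.
Sample B: all recorded properties match Orthoclase.
Sample C: triclinic crystal system is outside the reference for Zircon (tetragonal system) — mislabeled.
Sample D: all recorded properties match Magnetite.
The mislabeled specimen is C.

C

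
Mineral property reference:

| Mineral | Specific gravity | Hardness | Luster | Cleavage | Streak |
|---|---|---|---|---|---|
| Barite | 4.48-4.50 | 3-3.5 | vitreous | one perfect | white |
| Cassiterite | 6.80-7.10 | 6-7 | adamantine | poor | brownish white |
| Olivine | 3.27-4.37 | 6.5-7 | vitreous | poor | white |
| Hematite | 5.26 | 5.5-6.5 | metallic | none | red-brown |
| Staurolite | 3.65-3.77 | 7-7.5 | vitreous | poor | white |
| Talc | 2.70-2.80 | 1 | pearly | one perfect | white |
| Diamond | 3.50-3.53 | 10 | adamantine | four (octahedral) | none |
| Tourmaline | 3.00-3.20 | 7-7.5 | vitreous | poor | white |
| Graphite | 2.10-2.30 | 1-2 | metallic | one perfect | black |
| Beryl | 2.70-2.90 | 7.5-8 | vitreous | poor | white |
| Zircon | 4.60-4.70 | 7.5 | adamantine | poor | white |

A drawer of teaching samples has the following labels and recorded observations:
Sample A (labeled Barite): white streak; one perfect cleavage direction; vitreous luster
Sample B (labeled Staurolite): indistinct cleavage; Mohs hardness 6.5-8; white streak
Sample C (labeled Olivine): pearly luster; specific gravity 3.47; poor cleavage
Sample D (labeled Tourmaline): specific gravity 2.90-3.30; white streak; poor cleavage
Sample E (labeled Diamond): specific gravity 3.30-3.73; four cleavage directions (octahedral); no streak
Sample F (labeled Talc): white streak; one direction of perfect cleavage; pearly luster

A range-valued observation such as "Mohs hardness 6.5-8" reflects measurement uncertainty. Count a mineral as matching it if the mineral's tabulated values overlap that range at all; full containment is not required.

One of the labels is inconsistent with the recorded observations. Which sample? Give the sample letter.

C

Sample A: nothing contradicts Barite.
Sample B: nothing contradicts Staurolite.
Sample C: pearly luster is outside the reference for Olivine (vitreous luster) — mislabeled.
Sample D: nothing contradicts Tourmaline.
Sample E: nothing contradicts Diamond.
Sample F: nothing contradicts Talc.
Only sample C is inconsistent with its label.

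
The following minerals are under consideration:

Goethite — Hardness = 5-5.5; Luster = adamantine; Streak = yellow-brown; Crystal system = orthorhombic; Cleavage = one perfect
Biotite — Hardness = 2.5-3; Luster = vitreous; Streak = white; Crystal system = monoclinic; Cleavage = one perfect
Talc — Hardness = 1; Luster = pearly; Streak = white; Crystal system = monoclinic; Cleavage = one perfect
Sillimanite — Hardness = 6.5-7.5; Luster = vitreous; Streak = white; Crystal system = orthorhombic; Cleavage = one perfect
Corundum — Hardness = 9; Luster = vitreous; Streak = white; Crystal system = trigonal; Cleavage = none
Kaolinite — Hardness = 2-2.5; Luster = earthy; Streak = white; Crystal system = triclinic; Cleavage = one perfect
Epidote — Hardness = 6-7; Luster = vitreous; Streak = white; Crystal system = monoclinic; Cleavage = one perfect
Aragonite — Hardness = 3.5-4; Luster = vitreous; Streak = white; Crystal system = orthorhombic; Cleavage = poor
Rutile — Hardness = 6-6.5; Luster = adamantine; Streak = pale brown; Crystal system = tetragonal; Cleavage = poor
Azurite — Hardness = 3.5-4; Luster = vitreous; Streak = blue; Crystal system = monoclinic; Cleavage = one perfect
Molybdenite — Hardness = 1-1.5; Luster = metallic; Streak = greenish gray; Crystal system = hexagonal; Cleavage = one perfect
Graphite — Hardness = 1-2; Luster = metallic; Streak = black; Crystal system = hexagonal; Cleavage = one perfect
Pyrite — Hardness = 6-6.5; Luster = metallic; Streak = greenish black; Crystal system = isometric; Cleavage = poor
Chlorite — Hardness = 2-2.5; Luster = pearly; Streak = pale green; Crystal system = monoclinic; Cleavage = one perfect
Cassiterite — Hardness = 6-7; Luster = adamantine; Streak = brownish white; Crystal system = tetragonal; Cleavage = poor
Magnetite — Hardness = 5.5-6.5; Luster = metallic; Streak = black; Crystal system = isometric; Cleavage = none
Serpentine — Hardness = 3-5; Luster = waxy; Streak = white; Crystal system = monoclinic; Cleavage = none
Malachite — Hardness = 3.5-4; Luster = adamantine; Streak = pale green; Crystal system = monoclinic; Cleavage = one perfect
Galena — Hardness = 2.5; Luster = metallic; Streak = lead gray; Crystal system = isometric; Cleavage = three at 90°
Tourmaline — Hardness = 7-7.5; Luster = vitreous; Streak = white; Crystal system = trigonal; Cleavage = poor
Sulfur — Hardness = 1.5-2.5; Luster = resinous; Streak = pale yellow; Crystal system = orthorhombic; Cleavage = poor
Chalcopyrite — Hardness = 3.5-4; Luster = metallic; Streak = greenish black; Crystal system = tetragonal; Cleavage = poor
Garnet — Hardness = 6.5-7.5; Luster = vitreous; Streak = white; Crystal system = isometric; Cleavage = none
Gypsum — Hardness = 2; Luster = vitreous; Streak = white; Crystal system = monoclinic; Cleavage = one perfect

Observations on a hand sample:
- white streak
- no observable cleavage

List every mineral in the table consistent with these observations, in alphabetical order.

White streak: only Biotite, Talc, Sillimanite, Corundum, Kaolinite, Epidote, Aragonite, Serpentine, Tourmaline, Garnet, Gypsum remain.
No observable cleavage: only Corundum, Serpentine, Garnet remain.
Remaining candidates: Corundum, Garnet, Serpentine.

Corundum, Garnet, Serpentine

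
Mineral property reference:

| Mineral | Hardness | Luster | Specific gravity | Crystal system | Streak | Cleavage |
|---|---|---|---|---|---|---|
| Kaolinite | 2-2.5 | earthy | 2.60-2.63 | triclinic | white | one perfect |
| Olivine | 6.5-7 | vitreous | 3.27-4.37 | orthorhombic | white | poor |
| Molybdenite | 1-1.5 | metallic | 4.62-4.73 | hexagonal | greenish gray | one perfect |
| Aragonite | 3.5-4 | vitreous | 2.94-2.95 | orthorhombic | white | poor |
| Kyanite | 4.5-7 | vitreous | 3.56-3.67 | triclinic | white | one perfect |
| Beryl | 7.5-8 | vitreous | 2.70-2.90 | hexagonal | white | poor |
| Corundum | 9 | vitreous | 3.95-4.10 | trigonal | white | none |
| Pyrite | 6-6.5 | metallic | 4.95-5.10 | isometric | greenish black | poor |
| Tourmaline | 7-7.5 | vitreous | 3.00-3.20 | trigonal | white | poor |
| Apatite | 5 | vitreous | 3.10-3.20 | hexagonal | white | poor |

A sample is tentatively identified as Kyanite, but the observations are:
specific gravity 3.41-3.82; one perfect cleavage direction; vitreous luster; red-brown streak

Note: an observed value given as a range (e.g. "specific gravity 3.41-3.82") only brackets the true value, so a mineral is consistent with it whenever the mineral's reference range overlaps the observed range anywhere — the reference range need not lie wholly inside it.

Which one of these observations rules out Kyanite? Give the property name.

Specific gravity 3.41-3.82: Kyanite has SG 3.56-3.67 — within range.
One perfect cleavage direction: Kyanite has cleavage one perfect — within range.
Vitreous luster: Kyanite has vitreous luster — within range.
Red-brown streak: Kyanite has white streak — does not match.
Only the streak is inconsistent.

streak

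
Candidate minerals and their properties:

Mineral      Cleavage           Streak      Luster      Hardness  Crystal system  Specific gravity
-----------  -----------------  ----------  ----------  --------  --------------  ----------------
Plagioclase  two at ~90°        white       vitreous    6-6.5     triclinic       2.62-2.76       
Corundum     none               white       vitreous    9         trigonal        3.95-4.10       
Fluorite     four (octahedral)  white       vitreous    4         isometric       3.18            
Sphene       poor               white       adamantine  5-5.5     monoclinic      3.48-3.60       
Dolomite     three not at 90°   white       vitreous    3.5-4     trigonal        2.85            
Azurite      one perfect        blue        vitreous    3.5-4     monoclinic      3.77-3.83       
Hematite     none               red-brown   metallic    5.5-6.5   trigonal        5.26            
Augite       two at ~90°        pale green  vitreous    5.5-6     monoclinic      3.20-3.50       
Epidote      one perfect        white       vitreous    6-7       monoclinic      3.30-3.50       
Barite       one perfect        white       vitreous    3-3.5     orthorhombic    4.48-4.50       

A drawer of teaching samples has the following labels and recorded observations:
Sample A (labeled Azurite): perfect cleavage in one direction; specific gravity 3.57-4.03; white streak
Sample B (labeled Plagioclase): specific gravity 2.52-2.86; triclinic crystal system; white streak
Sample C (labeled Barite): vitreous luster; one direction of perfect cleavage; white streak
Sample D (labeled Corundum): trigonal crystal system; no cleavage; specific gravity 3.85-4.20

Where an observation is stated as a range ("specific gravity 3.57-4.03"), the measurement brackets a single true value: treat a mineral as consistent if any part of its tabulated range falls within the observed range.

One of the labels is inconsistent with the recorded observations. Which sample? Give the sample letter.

Sample A: Azurite has blue streak, but the record shows white streak — this label is wrong.
Sample B: every observation is compatible with the reference values for Plagioclase.
Sample C: every observation is compatible with the reference values for Barite.
Sample D: every observation is compatible with the reference values for Corundum.
The mislabeled specimen is A.

A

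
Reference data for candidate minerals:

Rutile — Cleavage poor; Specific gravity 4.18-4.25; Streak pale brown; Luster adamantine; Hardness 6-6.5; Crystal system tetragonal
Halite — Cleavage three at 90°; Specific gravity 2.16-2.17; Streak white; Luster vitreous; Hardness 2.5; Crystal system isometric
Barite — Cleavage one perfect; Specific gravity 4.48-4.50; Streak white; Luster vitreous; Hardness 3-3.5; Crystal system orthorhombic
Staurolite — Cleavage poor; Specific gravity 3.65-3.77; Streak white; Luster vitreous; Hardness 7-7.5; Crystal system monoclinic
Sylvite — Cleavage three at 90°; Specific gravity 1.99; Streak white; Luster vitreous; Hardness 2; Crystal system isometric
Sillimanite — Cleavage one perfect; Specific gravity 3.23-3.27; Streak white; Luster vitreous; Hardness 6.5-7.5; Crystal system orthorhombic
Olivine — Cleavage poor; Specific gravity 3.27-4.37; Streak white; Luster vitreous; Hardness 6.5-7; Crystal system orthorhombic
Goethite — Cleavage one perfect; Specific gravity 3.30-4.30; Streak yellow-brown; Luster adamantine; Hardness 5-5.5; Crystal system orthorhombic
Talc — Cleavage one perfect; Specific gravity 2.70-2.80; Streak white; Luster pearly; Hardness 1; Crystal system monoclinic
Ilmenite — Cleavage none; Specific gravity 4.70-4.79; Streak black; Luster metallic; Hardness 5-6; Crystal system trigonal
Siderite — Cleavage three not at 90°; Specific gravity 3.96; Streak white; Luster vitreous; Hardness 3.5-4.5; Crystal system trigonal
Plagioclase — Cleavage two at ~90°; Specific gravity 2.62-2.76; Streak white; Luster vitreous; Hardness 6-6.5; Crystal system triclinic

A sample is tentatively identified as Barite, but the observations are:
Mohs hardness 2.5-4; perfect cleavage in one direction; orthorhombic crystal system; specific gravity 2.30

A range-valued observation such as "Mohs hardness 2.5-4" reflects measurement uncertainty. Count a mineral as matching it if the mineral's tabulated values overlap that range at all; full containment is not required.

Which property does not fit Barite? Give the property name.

Mohs hardness 2.5-4: Barite has hardness 3-3.5 — matches.
Perfect cleavage in one direction: Barite has cleavage one perfect — matches.
Orthorhombic crystal system: Barite has orthorhombic system — matches.
Specific gravity 2.30: Barite has SG 4.48-4.50 — inconsistent.
Everything matches except the specific gravity.

specific gravity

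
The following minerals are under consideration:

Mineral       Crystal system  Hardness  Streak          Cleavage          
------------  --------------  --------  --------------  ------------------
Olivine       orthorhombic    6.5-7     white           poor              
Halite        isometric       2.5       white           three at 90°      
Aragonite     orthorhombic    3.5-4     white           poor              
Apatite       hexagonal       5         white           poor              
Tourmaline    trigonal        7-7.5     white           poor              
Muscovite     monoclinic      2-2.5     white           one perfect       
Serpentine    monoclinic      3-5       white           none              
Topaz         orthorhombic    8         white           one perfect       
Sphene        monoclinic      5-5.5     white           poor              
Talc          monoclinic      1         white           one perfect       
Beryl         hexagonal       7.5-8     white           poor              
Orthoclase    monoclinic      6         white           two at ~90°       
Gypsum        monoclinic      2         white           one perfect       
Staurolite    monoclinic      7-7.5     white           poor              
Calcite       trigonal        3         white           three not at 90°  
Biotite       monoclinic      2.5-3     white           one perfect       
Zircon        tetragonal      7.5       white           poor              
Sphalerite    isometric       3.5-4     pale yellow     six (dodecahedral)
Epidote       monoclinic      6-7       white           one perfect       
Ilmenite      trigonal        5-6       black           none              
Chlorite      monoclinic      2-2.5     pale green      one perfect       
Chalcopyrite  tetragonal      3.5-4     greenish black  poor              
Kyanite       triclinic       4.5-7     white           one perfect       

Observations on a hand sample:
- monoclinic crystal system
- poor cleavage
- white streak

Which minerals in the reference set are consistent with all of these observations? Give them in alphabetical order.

Monoclinic crystal system: narrows the field to Muscovite, Serpentine, Sphene, Talc, Orthoclase, Gypsum, Staurolite, Biotite, Epidote, Chlorite.
Poor cleavage: narrows the field to Sphene, Staurolite.
White streak: all remaining candidates fit.
Remaining candidates: Sphene, Staurolite.

Sphene, Staurolite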